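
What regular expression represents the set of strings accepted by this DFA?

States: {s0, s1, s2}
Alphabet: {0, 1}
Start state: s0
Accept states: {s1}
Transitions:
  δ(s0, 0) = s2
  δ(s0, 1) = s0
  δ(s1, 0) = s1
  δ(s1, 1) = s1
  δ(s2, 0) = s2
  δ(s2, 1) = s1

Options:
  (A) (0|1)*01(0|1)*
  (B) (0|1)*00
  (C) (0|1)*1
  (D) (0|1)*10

Check each option against the DFA on short strings; one disagreement eliminates an option:
  (A) (0|1)*01(0|1)*: agrees with the DFA on every string of length ≤ 6
  (B) (0|1)*00: on '00' the DFA goes s0 → s2 → s2 and rejects (s2 ∉ Accept), but the regex matches it → eliminate
  (C) (0|1)*1: on '1' the DFA goes s0 → s0 and rejects (s0 ∉ Accept), but the regex matches it → eliminate
  (D) (0|1)*10: on '01' the DFA goes s0 → s2 → s1 and accepts (s1 ∈ Accept), but the regex does not match it → eliminate
Only (A) is consistent with the DFA.
(A) (0|1)*01(0|1)*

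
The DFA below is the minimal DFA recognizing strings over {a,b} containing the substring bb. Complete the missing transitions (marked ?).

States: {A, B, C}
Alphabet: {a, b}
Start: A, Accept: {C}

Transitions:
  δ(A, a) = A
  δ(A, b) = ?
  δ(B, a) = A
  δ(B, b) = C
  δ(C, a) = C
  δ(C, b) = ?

From the language and accept set, identify what each state tracks — A: no progress toward bb; B: one trailing b; C: substring bb seen.
Each missing δ(q, a) is the state matching the new tracked value after reading a.
δ(A, b) = B; δ(C, b) = C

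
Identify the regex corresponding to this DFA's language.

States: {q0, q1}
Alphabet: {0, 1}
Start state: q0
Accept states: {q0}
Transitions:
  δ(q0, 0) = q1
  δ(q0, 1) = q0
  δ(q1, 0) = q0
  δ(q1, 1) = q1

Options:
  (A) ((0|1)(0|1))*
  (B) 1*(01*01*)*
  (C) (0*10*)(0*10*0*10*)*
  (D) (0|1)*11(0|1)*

Check each option against the DFA on short strings; one disagreement eliminates an option:
  (A) ((0|1)(0|1))*: on '1' the DFA goes q0 → q0 and accepts (q0 ∈ Accept), but the regex does not match it → eliminate
  (B) 1*(01*01*)*: agrees with the DFA on every string of length ≤ 6
  (C) (0*10*)(0*10*0*10*)*: on ε the DFA stays in q0 and accepts (q0 ∈ Accept), but the regex does not match it → eliminate
  (D) (0|1)*11(0|1)*: on ε the DFA stays in q0 and accepts (q0 ∈ Accept), but the regex does not match it → eliminate
Only (B) is consistent with the DFA.
(B) 1*(01*01*)*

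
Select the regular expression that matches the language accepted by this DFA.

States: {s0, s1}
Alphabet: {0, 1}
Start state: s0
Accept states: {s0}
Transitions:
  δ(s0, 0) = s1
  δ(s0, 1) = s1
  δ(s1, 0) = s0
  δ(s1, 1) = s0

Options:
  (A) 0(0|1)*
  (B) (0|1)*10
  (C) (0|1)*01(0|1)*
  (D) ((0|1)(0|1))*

Check each option against the DFA on short strings; one disagreement eliminates an option:
  (A) 0(0|1)*: on ε the DFA stays in s0 and accepts (s0 ∈ Accept), but the regex does not match it → eliminate
  (B) (0|1)*10: on ε the DFA stays in s0 and accepts (s0 ∈ Accept), but the regex does not match it → eliminate
  (C) (0|1)*01(0|1)*: on ε the DFA stays in s0 and accepts (s0 ∈ Accept), but the regex does not match it → eliminate
  (D) ((0|1)(0|1))*: agrees with the DFA on every string of length ≤ 6
Only (D) is consistent with the DFA.
(D) ((0|1)(0|1))*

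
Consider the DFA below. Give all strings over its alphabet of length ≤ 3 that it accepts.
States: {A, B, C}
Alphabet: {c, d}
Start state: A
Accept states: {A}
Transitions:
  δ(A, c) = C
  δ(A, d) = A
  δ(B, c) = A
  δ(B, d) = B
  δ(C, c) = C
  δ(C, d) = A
ε, d, cd, dd, ccd, cdd, dcd, ddd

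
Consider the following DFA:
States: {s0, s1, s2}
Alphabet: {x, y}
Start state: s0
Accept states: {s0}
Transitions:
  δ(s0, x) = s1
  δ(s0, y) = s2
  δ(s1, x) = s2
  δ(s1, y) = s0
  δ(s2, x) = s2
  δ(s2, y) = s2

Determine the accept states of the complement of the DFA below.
Complement accept states = All states \ Original accept states
= {s0, s1, s2} \ {s0}
{s1, s2}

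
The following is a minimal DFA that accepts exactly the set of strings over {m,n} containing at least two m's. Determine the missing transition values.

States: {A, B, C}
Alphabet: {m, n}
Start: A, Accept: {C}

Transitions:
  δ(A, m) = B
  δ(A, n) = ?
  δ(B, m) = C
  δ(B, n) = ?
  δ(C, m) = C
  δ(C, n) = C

From the language and accept set, identify what each state tracks — A: zero m's seen; B: one m seen; C: ≥ two m's seen.
Each missing δ(q, a) is the state matching the new tracked value after reading a.
δ(A, n) = A; δ(B, n) = B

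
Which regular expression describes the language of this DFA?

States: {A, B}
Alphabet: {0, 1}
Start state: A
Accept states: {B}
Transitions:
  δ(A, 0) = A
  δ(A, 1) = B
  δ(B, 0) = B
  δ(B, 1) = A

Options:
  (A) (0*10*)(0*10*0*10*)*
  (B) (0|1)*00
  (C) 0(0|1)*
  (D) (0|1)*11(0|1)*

Check each option against the DFA on short strings; one disagreement eliminates an option:
  (A) (0*10*)(0*10*0*10*)*: agrees with the DFA on every string of length ≤ 6
  (B) (0|1)*00: on '1' the DFA goes A → B and accepts (B ∈ Accept), but the regex does not match it → eliminate
  (C) 0(0|1)*: on '0' the DFA goes A → A and rejects (A ∉ Accept), but the regex matches it → eliminate
  (D) (0|1)*11(0|1)*: on '1' the DFA goes A → B and accepts (B ∈ Accept), but the regex does not match it → eliminate
Only (A) is consistent with the DFA.
(A) (0*10*)(0*10*0*10*)*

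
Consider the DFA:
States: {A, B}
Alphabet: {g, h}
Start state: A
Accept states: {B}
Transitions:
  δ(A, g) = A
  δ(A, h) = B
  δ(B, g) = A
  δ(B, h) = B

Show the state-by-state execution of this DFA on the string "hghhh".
read 'h': A → B
  read 'g': B → A
  read 'h': A → B
  read 'h': B → B
  read 'h': B → B
A -> B -> A -> B -> B -> B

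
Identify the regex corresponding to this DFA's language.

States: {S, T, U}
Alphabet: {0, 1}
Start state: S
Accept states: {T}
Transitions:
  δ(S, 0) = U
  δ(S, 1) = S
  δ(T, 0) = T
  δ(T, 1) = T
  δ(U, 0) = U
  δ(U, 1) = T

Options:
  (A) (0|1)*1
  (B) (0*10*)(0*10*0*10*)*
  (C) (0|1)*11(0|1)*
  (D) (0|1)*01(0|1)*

Check each option against the DFA on short strings; one disagreement eliminates an option:
  (A) (0|1)*1: on '1' the DFA goes S → S and rejects (S ∉ Accept), but the regex matches it → eliminate
  (B) (0*10*)(0*10*0*10*)*: on '1' the DFA goes S → S and rejects (S ∉ Accept), but the regex matches it → eliminate
  (C) (0|1)*11(0|1)*: on '01' the DFA goes S → U → T and accepts (T ∈ Accept), but the regex does not match it → eliminate
  (D) (0|1)*01(0|1)*: agrees with the DFA on every string of length ≤ 6
Only (D) is consistent with the DFA.
(D) (0|1)*01(0|1)*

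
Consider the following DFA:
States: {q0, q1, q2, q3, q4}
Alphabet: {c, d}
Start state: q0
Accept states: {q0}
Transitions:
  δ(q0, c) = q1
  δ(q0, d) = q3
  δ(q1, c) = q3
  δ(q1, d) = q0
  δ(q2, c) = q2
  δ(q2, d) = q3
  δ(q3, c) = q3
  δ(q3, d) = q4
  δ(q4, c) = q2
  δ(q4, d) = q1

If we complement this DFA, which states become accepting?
Complement accept states = All states \ Original accept states
= {q0, q1, q2, q3, q4} \ {q0}
{q1, q2, q3, q4}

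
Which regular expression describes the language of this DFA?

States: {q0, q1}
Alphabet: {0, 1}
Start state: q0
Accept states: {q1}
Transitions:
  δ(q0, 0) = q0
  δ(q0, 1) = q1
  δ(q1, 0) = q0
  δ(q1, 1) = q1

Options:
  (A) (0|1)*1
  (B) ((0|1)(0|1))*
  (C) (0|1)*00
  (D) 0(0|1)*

Check each option against the DFA on short strings; one disagreement eliminates an option:
  (A) (0|1)*1: agrees with the DFA on every string of length ≤ 6
  (B) ((0|1)(0|1))*: on ε the DFA stays in q0 and rejects (q0 ∉ Accept), but the regex matches it → eliminate
  (C) (0|1)*00: on '1' the DFA goes q0 → q1 and accepts (q1 ∈ Accept), but the regex does not match it → eliminate
  (D) 0(0|1)*: on '0' the DFA goes q0 → q0 and rejects (q0 ∉ Accept), but the regex matches it → eliminate
Only (A) is consistent with the DFA.
(A) (0|1)*1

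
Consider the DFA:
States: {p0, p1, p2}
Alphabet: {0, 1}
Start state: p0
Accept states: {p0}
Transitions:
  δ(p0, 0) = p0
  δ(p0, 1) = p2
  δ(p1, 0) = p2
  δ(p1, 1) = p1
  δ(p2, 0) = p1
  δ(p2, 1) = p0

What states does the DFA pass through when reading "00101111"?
read '0': p0 → p0
  read '0': p0 → p0
  read '1': p0 → p2
  read '0': p2 → p1
  read '1': p1 → p1
  read '1': p1 → p1
  read '1': p1 → p1
  read '1': p1 → p1
p0 -> p0 -> p0 -> p2 -> p1 -> p1 -> p1 -> p1 -> p1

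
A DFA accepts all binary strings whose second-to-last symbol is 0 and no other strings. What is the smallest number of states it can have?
By Myhill–Nerode, count the distinguishable equivalence classes: 2^2 = 4 classes — the DFA must remember the last 2 symbols read; every pair of distinct length-2 suffixes is distinguishable by some continuation.
4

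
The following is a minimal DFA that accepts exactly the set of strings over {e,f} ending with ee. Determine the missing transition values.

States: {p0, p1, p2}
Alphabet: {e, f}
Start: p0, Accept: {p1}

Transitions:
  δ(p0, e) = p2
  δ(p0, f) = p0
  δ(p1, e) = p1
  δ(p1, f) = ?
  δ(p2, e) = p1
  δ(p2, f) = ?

From the language and accept set, identify what each state tracks — p0: last symbol not e; p1: two trailing e's; p2: one trailing e.
Each missing δ(q, a) is the state matching the new tracked value after reading a.
δ(p1, f) = p0; δ(p2, f) = p0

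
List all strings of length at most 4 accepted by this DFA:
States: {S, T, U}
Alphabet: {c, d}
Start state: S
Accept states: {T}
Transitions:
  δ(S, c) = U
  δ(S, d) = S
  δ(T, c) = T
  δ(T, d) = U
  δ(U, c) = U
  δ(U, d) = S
None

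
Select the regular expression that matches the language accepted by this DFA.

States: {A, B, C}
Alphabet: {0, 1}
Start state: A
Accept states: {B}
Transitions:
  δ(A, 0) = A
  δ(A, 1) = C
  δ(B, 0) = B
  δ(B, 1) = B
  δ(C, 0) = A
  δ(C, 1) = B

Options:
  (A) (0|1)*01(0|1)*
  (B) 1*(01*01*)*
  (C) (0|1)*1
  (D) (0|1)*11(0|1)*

Check each option against the DFA on short strings; one disagreement eliminates an option:
  (A) (0|1)*01(0|1)*: on '01' the DFA goes A → A → C and rejects (C ∉ Accept), but the regex matches it → eliminate
  (B) 1*(01*01*)*: on ε the DFA stays in A and rejects (A ∉ Accept), but the regex matches it → eliminate
  (C) (0|1)*1: on '1' the DFA goes A → C and rejects (C ∉ Accept), but the regex matches it → eliminate
  (D) (0|1)*11(0|1)*: agrees with the DFA on every string of length ≤ 6
Only (D) is consistent with the DFA.
(D) (0|1)*11(0|1)*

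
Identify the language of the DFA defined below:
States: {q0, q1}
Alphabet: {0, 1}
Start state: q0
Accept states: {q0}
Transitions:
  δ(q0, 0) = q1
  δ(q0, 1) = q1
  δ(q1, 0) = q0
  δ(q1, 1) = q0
Testing a few strings:
  '100' → reject
  '10' → accept
  '1' → reject
  '11' → accept
State roles: q0=even length so far; q1=odd length so far
All binary strings of even length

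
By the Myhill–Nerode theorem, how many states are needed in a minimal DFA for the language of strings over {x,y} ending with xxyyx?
By Myhill–Nerode, count the distinguishable equivalence classes: 6 classes — one per longest suffix of the input that is a prefix of 'xxyyx' (lengths 0 through 5); only the length-5 class is accepting.
6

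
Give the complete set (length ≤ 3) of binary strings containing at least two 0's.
00, 000, 001, 010, 100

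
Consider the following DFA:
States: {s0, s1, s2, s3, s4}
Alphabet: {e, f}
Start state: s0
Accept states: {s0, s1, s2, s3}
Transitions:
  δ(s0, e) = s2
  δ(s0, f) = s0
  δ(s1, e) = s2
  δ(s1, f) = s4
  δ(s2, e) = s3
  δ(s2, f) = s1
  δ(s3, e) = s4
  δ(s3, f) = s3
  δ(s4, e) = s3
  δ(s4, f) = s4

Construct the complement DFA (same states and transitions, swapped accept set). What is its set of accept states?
Complement accept states = All states \ Original accept states
= {s0, s1, s2, s3, s4} \ {s0, s1, s2, s3}
{s4}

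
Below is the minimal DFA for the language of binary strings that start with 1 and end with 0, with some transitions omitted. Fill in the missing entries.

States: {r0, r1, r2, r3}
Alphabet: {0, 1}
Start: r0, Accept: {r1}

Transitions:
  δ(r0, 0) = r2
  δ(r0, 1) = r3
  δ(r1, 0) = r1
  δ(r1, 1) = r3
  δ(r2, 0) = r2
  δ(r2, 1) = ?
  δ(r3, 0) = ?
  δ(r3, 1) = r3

From the language and accept set, identify what each state tracks — r0: no input read; r1: started with 1, last symbol 0; r2: started with 0 (dead); r3: started with 1, last symbol 1.
Each missing δ(q, a) is the state matching the new tracked value after reading a.
δ(r2, 1) = r2; δ(r3, 0) = r1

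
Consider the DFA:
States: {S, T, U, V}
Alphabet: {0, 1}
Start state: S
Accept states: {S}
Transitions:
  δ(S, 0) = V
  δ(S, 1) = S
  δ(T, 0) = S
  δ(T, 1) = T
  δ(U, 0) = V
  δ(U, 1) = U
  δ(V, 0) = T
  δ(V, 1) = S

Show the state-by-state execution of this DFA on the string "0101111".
read '0': S → V
  read '1': V → S
  read '0': S → V
  read '1': V → S
  read '1': S → S
  read '1': S → S
  read '1': S → S
S -> V -> S -> V -> S -> S -> S -> S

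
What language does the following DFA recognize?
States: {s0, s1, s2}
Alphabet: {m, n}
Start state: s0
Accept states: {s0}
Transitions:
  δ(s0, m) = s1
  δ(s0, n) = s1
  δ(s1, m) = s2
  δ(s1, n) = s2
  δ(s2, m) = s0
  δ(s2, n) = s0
Testing a few strings:
  'n' → reject
  'mmm' → accept
  'nnnn' → reject
  'mmnn' → reject
State roles: s0=length ≡ 0 (mod 3); s1=length ≡ 1 (mod 3); s2=length ≡ 2 (mod 3)
All strings over {m,n} whose length is a multiple of 3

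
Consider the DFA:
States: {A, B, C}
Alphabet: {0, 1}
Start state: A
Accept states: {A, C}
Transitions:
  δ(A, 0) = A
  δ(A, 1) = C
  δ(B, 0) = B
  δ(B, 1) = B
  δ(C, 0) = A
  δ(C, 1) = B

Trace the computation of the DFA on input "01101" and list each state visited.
read '0': A → A
  read '1': A → C
  read '1': C → B
  read '0': B → B
  read '1': B → B
A -> A -> C -> B -> B -> B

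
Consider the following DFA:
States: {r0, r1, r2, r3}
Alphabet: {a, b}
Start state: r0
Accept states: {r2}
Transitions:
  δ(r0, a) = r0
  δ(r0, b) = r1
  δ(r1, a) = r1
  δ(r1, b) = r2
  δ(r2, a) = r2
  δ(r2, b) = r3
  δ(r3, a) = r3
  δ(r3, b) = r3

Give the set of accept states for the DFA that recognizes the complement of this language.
Complement accept states = All states \ Original accept states
= {r0, r1, r2, r3} \ {r2}
{r0, r1, r3}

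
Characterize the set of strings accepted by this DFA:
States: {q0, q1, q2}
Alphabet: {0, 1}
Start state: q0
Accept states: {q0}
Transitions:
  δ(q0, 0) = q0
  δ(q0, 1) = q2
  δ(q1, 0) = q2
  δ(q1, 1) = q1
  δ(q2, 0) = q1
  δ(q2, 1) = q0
Testing a few strings:
  '111' → reject
  '1' → reject
  '00' → accept
  '0110' → accept
State roles: q0=value ≡ 0 (mod 3); q1=value ≡ 2 (mod 3); q2=value ≡ 1 (mod 3)
All binary strings representing a multiple of 3 (read in base 2; leading zeros allowed and ε counts as 0)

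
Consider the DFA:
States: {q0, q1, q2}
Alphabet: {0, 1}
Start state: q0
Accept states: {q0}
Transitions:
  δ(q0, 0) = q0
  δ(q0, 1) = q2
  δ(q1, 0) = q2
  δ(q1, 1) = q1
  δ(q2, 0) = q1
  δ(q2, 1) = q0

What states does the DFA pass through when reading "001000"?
read '0': q0 → q0
  read '0': q0 → q0
  read '1': q0 → q2
  read '0': q2 → q1
  read '0': q1 → q2
  read '0': q2 → q1
q0 -> q0 -> q0 -> q2 -> q1 -> q2 -> q1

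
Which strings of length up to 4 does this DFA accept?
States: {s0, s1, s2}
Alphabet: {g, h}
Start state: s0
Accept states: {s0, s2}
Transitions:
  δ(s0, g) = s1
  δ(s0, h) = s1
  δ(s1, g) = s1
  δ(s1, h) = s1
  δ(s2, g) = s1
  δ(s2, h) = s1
ε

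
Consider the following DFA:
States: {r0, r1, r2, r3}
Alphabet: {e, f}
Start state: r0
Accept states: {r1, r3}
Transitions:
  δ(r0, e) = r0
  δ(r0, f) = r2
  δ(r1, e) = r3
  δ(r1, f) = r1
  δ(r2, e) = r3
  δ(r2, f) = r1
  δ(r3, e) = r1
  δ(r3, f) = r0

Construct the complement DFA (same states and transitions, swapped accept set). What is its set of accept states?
Complement accept states = All states \ Original accept states
= {r0, r1, r2, r3} \ {r1, r3}
{r0, r2}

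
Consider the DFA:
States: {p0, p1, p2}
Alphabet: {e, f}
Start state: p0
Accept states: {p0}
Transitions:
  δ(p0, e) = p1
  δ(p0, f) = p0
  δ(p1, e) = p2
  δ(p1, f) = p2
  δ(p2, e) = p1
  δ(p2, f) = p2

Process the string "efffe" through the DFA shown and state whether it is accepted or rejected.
Processing string "efffe":
  p0 --e--> p1
  p1 --f--> p2
  p2 --f--> p2
  p2 --f--> p2
  p2 --e--> p1
Final state: p1
Accept states: {p0}
No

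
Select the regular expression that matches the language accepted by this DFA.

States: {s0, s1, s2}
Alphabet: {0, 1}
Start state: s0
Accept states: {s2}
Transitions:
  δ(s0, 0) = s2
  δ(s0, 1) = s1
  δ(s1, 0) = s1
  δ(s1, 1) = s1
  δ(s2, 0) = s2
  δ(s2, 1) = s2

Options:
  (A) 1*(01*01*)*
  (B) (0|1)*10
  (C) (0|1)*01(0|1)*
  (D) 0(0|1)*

Check each option against the DFA on short strings; one disagreement eliminates an option:
  (A) 1*(01*01*)*: on ε the DFA stays in s0 and rejects (s0 ∉ Accept), but the regex matches it → eliminate
  (B) (0|1)*10: on '0' the DFA goes s0 → s2 and accepts (s2 ∈ Accept), but the regex does not match it → eliminate
  (C) (0|1)*01(0|1)*: on '0' the DFA goes s0 → s2 and accepts (s2 ∈ Accept), but the regex does not match it → eliminate
  (D) 0(0|1)*: agrees with the DFA on every string of length ≤ 6
Only (D) is consistent with the DFA.
(D) 0(0|1)*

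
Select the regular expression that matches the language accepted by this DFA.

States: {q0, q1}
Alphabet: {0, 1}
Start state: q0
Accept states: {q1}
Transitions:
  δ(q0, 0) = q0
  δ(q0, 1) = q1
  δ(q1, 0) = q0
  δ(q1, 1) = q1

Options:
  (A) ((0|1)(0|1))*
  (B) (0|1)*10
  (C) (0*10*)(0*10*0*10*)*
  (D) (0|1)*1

Check each option against the DFA on short strings; one disagreement eliminates an option:
  (A) ((0|1)(0|1))*: on ε the DFA stays in q0 and rejects (q0 ∉ Accept), but the regex matches it → eliminate
  (B) (0|1)*10: on '1' the DFA goes q0 → q1 and accepts (q1 ∈ Accept), but the regex does not match it → eliminate
  (C) (0*10*)(0*10*0*10*)*: on '10' the DFA goes q0 → q1 → q0 and rejects (q0 ∉ Accept), but the regex matches it → eliminate
  (D) (0|1)*1: agrees with the DFA on every string of length ≤ 6
Only (D) is consistent with the DFA.
(D) (0|1)*1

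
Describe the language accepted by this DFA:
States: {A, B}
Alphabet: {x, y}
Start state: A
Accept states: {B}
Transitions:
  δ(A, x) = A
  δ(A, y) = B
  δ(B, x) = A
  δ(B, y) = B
Testing a few strings:
  'yyy' → accept
  'x' → reject
  'yy' → accept
  'xyx' → reject
State roles: A=last symbol not y; B=last symbol is y
All strings over {x,y} ending with y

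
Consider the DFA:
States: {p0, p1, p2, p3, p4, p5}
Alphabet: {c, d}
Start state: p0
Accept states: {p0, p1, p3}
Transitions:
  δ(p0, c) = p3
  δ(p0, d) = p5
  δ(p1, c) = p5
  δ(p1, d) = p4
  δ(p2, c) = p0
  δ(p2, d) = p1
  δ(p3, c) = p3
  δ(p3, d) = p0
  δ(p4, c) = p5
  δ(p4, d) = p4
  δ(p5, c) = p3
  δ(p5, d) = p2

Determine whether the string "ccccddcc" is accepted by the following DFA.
Processing string "ccccddcc":
  p0 --c--> p3
  p3 --c--> p3
  p3 --c--> p3
  p3 --c--> p3
  p3 --d--> p0
  p0 --d--> p5
  p5 --c--> p3
  p3 --c--> p3
Final state: p3
Accept states: {p0, p1, p3}
Yes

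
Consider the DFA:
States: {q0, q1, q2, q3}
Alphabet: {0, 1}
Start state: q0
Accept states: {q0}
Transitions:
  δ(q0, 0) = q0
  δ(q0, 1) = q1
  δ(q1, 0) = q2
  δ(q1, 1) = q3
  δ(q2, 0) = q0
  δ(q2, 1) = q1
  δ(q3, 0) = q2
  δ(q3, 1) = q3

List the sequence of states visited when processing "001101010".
read '0': q0 → q0
  read '0': q0 → q0
  read '1': q0 → q1
  read '1': q1 → q3
  read '0': q3 → q2
  read '1': q2 → q1
  read '0': q1 → q2
  read '1': q2 → q1
  read '0': q1 → q2
q0 -> q0 -> q0 -> q1 -> q3 -> q2 -> q1 -> q2 -> q1 -> q2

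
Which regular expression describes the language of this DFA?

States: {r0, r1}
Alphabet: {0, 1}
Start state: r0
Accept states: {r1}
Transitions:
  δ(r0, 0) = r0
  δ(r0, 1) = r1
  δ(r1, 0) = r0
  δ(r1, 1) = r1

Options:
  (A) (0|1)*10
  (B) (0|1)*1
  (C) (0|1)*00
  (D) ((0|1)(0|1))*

Check each option against the DFA on short strings; one disagreement eliminates an option:
  (A) (0|1)*10: on '1' the DFA goes r0 → r1 and accepts (r1 ∈ Accept), but the regex does not match it → eliminate
  (B) (0|1)*1: agrees with the DFA on every string of length ≤ 6
  (C) (0|1)*00: on '1' the DFA goes r0 → r1 and accepts (r1 ∈ Accept), but the regex does not match it → eliminate
  (D) ((0|1)(0|1))*: on ε the DFA stays in r0 and rejects (r0 ∉ Accept), but the regex matches it → eliminate
Only (B) is consistent with the DFA.
(B) (0|1)*1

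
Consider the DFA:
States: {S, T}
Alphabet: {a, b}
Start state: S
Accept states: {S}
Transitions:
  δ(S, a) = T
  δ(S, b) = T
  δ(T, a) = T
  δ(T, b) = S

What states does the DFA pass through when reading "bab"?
read 'b': S → T
  read 'a': T → T
  read 'b': T → S
S -> T -> T -> S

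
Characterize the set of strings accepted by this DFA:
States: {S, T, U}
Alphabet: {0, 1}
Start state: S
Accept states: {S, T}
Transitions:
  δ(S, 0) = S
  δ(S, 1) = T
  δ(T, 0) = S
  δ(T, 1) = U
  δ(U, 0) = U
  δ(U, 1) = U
Testing a few strings:
  '00' → accept
  '11' → reject
  '111' → reject
  '10' → accept
State roles: S=last symbol not 1 (ok); T=last symbol 1 (ok); U=saw 11 (dead)
All binary strings with no two consecutive 1's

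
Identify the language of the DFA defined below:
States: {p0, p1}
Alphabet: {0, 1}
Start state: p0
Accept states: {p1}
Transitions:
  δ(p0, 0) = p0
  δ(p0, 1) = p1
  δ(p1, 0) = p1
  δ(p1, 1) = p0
Testing a few strings:
  '11' → reject
  '01' → accept
  '011' → reject
  '100' → accept
State roles: p0=even number of 1's so far; p1=odd number of 1's so far
All binary strings with an odd number of 1's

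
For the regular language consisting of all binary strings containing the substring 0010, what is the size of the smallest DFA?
By Myhill–Nerode, count the distinguishable equivalence classes: 5 classes — one per longest suffix of the input that is a prefix of '0010' (lengths 0 through 3), plus an absorbing 'already seen 0010' class.
5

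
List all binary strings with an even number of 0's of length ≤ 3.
ε, 1, 00, 11, 001, 010, 100, 111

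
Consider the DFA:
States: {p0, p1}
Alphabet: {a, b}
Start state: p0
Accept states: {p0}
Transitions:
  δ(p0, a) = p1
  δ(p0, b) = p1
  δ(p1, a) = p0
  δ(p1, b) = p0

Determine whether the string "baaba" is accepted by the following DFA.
Processing string "baaba":
  p0 --b--> p1
  p1 --a--> p0
  p0 --a--> p1
  p1 --b--> p0
  p0 --a--> p1
Final state: p1
Accept states: {p0}
No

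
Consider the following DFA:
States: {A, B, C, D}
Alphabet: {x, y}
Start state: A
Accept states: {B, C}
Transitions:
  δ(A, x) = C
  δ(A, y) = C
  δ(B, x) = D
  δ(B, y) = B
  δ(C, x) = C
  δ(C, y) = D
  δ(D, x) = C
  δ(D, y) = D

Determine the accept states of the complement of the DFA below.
Complement accept states = All states \ Original accept states
= {A, B, C, D} \ {B, C}
{A, D}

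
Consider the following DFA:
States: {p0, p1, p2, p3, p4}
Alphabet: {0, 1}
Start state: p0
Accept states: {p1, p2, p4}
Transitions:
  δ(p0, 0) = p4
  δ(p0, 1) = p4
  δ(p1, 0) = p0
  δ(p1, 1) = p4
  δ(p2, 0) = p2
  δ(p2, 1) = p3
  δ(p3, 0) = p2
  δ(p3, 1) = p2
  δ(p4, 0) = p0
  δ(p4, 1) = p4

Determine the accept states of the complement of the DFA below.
Complement accept states = All states \ Original accept states
= {p0, p1, p2, p3, p4} \ {p1, p2, p4}
{p0, p3}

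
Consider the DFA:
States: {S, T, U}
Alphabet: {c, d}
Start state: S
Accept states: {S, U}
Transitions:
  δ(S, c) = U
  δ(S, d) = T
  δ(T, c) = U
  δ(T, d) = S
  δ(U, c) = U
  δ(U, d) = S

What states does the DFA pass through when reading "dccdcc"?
read 'd': S → T
  read 'c': T → U
  read 'c': U → U
  read 'd': U → S
  read 'c': S → U
  read 'c': U → U
S -> T -> U -> U -> S -> U -> U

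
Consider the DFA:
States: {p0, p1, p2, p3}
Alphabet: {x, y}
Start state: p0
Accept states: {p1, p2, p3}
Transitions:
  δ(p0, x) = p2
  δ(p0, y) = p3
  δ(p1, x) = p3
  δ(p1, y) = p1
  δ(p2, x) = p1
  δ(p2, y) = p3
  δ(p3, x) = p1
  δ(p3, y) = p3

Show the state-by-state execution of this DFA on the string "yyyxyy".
read 'y': p0 → p3
  read 'y': p3 → p3
  read 'y': p3 → p3
  read 'x': p3 → p1
  read 'y': p1 → p1
  read 'y': p1 → p1
p0 -> p3 -> p3 -> p3 -> p1 -> p1 -> p1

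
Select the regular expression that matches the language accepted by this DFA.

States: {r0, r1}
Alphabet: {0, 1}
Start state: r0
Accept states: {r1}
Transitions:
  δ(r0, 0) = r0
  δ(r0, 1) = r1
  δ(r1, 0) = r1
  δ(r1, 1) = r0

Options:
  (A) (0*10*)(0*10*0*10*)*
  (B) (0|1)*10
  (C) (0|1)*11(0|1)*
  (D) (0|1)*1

Check each option against the DFA on short strings; one disagreement eliminates an option:
  (A) (0*10*)(0*10*0*10*)*: agrees with the DFA on every string of length ≤ 6
  (B) (0|1)*10: on '1' the DFA goes r0 → r1 and accepts (r1 ∈ Accept), but the regex does not match it → eliminate
  (C) (0|1)*11(0|1)*: on '1' the DFA goes r0 → r1 and accepts (r1 ∈ Accept), but the regex does not match it → eliminate
  (D) (0|1)*1: on '10' the DFA goes r0 → r1 → r1 and accepts (r1 ∈ Accept), but the regex does not match it → eliminate
Only (A) is consistent with the DFA.
(A) (0*10*)(0*10*0*10*)*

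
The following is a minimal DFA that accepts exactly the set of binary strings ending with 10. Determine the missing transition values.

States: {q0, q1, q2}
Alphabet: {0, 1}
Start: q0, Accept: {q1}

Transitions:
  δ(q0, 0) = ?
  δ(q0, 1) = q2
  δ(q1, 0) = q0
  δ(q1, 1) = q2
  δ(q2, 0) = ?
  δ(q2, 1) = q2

From the language and accept set, identify what each state tracks — q0: no suffix match; q1: suffix is 10; q2: one trailing 1.
Each missing δ(q, a) is the state matching the new tracked value after reading a.
δ(q0, 0) = q0; δ(q2, 0) = q1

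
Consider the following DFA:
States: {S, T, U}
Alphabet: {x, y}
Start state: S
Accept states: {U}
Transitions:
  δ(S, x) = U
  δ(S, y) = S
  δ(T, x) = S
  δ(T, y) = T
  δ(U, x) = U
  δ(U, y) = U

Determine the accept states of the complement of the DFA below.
Complement accept states = All states \ Original accept states
= {S, T, U} \ {U}
{S, T}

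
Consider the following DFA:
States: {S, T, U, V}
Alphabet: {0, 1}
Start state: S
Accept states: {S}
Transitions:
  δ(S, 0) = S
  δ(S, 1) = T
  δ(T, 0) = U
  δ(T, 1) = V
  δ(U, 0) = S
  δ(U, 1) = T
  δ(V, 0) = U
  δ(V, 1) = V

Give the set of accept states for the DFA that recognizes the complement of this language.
Complement accept states = All states \ Original accept states
= {S, T, U, V} \ {S}
{T, U, V}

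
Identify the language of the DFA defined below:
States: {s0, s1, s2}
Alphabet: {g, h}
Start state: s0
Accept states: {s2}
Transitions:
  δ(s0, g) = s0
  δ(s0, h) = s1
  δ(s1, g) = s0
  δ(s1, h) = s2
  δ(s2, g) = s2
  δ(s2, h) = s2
Testing a few strings:
  'hghg' → reject
  'hh' → accept
  'ggh' → reject
  'g' → reject
State roles: s0=no progress toward hh; s1=one trailing h; s2=substring hh seen
All strings over {g,h} containing the substring hh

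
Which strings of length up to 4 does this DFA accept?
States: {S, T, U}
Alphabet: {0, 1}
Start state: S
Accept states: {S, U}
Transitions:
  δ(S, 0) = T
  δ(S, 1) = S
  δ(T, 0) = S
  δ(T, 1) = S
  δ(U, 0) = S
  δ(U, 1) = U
ε, 1, 00, 01, 11, 001, 011, 100, 101, 111, 0000, 0001, 0011, 0100, 0101, 0111, 1001, 1011, 1100, 1101, 1111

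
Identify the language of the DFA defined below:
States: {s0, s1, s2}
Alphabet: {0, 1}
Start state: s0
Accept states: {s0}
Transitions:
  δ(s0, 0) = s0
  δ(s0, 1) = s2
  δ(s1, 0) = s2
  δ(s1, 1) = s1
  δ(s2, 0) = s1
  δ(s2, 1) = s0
Testing a few strings:
  '00' → accept
  '0' → accept
  '0010' → reject
  '0001' → reject
State roles: s0=value ≡ 0 (mod 3); s1=value ≡ 2 (mod 3); s2=value ≡ 1 (mod 3)
All binary strings representing a multiple of 3 (read in base 2; leading zeros allowed and ε counts as 0)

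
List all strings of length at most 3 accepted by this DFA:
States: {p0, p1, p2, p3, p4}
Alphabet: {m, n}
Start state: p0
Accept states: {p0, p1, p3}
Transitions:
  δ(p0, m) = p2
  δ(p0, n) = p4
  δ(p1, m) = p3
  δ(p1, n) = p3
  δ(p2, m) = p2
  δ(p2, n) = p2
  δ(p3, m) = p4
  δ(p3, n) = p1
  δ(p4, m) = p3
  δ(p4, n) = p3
ε, nm, nn, nmn, nnn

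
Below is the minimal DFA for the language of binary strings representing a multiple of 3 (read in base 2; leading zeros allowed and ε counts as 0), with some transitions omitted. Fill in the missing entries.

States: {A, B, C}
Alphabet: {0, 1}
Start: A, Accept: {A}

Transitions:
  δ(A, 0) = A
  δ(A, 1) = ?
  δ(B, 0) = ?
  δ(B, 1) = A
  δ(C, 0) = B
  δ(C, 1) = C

From the language and accept set, identify what each state tracks — A: value ≡ 0 (mod 3); B: value ≡ 1 (mod 3); C: value ≡ 2 (mod 3).
Each missing δ(q, a) is the state matching the new tracked value after reading a.
δ(A, 1) = B; δ(B, 0) = C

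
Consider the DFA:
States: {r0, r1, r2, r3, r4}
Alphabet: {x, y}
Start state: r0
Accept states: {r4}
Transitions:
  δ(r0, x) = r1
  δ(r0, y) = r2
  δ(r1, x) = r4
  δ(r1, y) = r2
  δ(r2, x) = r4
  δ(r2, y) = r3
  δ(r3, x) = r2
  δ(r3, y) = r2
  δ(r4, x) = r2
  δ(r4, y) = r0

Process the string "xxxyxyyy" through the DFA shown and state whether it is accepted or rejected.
Processing string "xxxyxyyy":
  r0 --x--> r1
  r1 --x--> r4
  r4 --x--> r2
  r2 --y--> r3
  r3 --x--> r2
  r2 --y--> r3
  r3 --y--> r2
  r2 --y--> r3
Final state: r3
Accept states: {r4}
No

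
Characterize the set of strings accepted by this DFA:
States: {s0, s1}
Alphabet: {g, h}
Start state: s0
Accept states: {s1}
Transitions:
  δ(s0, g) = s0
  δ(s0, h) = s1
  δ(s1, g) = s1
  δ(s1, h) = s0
Testing a few strings:
  'h' → accept
  'hg' → accept
  'g' → reject
  'ggg' → reject
State roles: s0=even number of h's so far; s1=odd number of h's so far
All strings over {g,h} with an odd number of h's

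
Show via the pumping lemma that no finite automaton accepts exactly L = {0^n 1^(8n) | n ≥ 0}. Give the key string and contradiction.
Assume L is regular with pumping length p. Idea: pumping the 0-block breaks the 1:8 ratio.
Choose s = 0^p 1^(8p) (length 9p ≥ p). By the pumping lemma, s = xyz with |xy| ≤ p, |y| > 0, so y = 0^k with k ≥ 1. Then xy²z = 0^(p+k) 1^(8p). For this to be in L we would need 8p = 8(p+k), i.e. 8k = 0, contradicting k ≥ 1. So xy²z ∉ L.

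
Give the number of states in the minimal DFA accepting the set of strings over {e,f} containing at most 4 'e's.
By Myhill–Nerode, count the distinguishable equivalence classes: 6 classes — having seen 0, 1, …, 4, or >4 copies of 'e'; counts 0 through 4 are accepting and >4 is dead.
6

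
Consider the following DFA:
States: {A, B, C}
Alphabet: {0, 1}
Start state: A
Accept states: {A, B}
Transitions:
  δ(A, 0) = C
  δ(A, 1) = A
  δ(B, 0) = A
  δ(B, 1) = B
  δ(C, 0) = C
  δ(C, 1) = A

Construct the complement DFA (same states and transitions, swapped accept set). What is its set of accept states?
Complement accept states = All states \ Original accept states
= {A, B, C} \ {A, B}
{C}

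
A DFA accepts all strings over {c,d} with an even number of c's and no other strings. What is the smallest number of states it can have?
By Myhill–Nerode, count the distinguishable equivalence classes: two classes — parity of the count of c's.
2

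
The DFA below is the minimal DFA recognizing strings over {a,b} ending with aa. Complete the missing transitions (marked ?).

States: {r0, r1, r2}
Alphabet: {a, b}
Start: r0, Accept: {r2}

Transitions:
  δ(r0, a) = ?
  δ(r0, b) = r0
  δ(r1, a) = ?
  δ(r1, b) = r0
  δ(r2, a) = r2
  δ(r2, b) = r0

From the language and accept set, identify what each state tracks — r0: last symbol not a; r1: one trailing a; r2: two trailing a's.
Each missing δ(q, a) is the state matching the new tracked value after reading a.
δ(r0, a) = r1; δ(r1, a) = r2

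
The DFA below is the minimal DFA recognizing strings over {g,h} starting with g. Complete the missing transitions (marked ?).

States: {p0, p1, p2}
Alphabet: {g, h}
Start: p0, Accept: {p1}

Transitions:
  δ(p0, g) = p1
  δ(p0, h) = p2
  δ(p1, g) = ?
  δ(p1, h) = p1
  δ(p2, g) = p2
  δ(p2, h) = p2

From the language and accept set, identify what each state tracks — p0: no input read; p1: started with g; p2: started with h (dead).
Each missing δ(q, a) is the state matching the new tracked value after reading a.
δ(p1, g) = p1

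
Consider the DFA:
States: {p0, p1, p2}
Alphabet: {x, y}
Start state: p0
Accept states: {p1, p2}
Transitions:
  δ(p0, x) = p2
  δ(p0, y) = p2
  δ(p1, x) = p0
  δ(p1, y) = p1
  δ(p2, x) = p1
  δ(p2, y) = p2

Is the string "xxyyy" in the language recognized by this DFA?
Processing string "xxyyy":
  p0 --x--> p2
  p2 --x--> p1
  p1 --y--> p1
  p1 --y--> p1
  p1 --y--> p1
Final state: p1
Accept states: {p1, p2}
Yes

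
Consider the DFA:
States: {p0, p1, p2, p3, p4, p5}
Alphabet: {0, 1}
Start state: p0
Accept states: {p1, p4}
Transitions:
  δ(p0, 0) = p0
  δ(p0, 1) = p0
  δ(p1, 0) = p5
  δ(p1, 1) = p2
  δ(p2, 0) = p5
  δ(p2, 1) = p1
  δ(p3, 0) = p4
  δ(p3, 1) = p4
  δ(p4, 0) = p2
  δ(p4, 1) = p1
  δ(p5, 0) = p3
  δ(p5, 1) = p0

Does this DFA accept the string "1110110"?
Processing string "1110110":
  p0 --1--> p0
  p0 --1--> p0
  p0 --1--> p0
  p0 --0--> p0
  p0 --1--> p0
  p0 --1--> p0
  p0 --0--> p0
Final state: p0
Accept states: {p1, p4}
No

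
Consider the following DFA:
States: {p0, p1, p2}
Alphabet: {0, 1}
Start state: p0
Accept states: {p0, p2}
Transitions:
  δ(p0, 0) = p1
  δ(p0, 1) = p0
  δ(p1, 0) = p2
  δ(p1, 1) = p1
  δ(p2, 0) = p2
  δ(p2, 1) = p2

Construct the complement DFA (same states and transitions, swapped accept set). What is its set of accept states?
Complement accept states = All states \ Original accept states
= {p0, p1, p2} \ {p0, p2}
{p1}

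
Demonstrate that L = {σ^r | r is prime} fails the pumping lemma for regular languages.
Assume L is regular with pumping length p. Idea: pumping by a suitable count produces a composite length.
Let q be a prime with q ≥ p and choose s = σ^q ∈ L. By the pumping lemma, s = xyz with |xy| ≤ p, |y| = k ≥ 1. Take i = q+1: |xy^(q+1)z| = q + q·k = q(1+k). Since q ≥ 2 and 1+k ≥ 2, q(1+k) is composite, so xy^(q+1)z ∉ L.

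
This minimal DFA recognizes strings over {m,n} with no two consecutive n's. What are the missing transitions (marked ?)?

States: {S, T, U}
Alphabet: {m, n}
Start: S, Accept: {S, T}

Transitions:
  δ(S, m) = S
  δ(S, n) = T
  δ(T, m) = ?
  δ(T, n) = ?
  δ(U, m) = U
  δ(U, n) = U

From the language and accept set, identify what each state tracks — S: last symbol not n (ok); T: last symbol n (ok); U: saw nn (dead).
Each missing δ(q, a) is the state matching the new tracked value after reading a.
δ(T, m) = S; δ(T, n) = U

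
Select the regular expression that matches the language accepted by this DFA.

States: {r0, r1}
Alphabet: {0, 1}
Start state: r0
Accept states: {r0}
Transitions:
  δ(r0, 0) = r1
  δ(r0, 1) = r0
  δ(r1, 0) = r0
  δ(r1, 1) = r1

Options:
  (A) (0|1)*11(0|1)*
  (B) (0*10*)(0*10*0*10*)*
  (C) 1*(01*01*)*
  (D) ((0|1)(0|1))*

Check each option against the DFA on short strings; one disagreement eliminates an option:
  (A) (0|1)*11(0|1)*: on ε the DFA stays in r0 and accepts (r0 ∈ Accept), but the regex does not match it → eliminate
  (B) (0*10*)(0*10*0*10*)*: on ε the DFA stays in r0 and accepts (r0 ∈ Accept), but the regex does not match it → eliminate
  (C) 1*(01*01*)*: agrees with the DFA on every string of length ≤ 6
  (D) ((0|1)(0|1))*: on '1' the DFA goes r0 → r0 and accepts (r0 ∈ Accept), but the regex does not match it → eliminate
Only (C) is consistent with the DFA.
(C) 1*(01*01*)*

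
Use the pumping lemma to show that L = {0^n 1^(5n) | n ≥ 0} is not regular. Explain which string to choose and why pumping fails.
Assume L is regular with pumping length p. Idea: pumping the 0-block breaks the 1:5 ratio.
Choose s = 0^p 1^(5p) (length 6p ≥ p). By the pumping lemma, s = xyz with |xy| ≤ p, |y| > 0, so y = 0^k with k ≥ 1. Then xy²z = 0^(p+k) 1^(5p). For this to be in L we would need 5p = 5(p+k), i.e. 5k = 0, contradicting k ≥ 1. So xy²z ∉ L.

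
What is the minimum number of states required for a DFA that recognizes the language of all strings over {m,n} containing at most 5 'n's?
By Myhill–Nerode, count the distinguishable equivalence classes: 7 classes — having seen 0, 1, …, 5, or >5 copies of 'n'; counts 0 through 5 are accepting and >5 is dead.
7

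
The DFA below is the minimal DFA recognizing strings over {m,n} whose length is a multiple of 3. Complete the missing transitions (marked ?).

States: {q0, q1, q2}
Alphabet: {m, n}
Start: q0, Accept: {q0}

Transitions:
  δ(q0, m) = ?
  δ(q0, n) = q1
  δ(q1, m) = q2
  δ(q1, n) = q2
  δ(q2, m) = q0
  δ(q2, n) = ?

From the language and accept set, identify what each state tracks — q0: length ≡ 0 (mod 3); q1: length ≡ 1 (mod 3); q2: length ≡ 2 (mod 3).
Each missing δ(q, a) is the state matching the new tracked value after reading a.
δ(q0, m) = q1; δ(q2, n) = q0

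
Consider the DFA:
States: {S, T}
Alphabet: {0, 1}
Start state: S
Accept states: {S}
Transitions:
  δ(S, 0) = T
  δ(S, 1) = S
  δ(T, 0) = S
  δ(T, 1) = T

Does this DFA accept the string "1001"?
Processing string "1001":
  S --1--> S
  S --0--> T
  T --0--> S
  S --1--> S
Final state: S
Accept states: {S}
Yes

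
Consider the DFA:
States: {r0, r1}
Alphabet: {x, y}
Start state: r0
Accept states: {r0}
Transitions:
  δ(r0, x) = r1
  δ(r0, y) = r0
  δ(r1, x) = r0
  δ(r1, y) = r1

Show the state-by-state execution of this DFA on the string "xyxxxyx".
read 'x': r0 → r1
  read 'y': r1 → r1
  read 'x': r1 → r0
  read 'x': r0 → r1
  read 'x': r1 → r0
  read 'y': r0 → r0
  read 'x': r0 → r1
r0 -> r1 -> r1 -> r0 -> r1 -> r0 -> r0 -> r1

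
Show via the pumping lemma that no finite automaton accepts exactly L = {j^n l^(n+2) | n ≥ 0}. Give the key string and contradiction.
Assume L is regular with pumping length p. Idea: pumping the j-block breaks the fixed offset of 2.
Choose s = j^p l^(p+2) ∈ L. By the pumping lemma, s = xyz with |xy| ≤ p, |y| > 0, so y = j^k with k ≥ 1. Then xy²z = j^(p+k) l^(p+2). For this to be in L we would need p+2 = (p+k)+2, i.e. k = 0, contradicting k ≥ 1. So xy²z ∉ L.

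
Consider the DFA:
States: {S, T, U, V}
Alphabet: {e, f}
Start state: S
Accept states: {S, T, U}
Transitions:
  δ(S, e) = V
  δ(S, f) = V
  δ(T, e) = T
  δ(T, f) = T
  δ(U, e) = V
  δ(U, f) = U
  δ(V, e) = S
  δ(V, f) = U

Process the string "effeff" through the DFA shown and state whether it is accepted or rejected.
Processing string "effeff":
  S --e--> V
  V --f--> U
  U --f--> U
  U --e--> V
  V --f--> U
  U --f--> U
Final state: U
Accept states: {S, T, U}
Yes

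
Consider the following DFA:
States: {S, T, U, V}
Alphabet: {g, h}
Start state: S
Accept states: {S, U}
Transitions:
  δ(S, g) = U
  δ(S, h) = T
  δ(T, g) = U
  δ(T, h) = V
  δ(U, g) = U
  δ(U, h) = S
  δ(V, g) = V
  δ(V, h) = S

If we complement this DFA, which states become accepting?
Complement accept states = All states \ Original accept states
= {S, T, U, V} \ {S, U}
{T, V}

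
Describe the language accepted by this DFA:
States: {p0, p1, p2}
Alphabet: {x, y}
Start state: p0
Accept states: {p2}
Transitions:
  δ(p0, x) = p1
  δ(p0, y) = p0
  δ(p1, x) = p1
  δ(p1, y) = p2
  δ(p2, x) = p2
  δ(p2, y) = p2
Testing a few strings:
  'x' → reject
  'yxx' → reject
  'yxyy' → accept
  'yyxx' → reject
State roles: p0=no x seen yet; p1=seen a x, waiting for y; p2=substring xy seen
All strings over {x,y} containing the substring xy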